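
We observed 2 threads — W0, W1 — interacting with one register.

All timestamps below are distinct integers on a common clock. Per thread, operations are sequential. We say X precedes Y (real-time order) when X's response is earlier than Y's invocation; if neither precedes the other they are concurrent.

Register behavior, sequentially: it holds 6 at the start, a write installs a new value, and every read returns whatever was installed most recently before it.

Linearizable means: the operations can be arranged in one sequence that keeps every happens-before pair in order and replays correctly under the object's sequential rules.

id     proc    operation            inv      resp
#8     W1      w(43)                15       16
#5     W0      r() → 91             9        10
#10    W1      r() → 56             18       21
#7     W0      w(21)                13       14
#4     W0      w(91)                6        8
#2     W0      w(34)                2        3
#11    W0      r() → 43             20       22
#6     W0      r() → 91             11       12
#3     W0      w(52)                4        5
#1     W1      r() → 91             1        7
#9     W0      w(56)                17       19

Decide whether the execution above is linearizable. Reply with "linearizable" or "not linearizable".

not linearizable

through event 21 a valid linearization exists; event 22 (#11 responding at time 22) ends that
real-time-consistent orders of the 11 completed operations: 12 — all fail the register replay
take #1, #2, #3, #4, #5, #6, #7, #8, #9, #10, #11: step 1 already fails, because #1 r() → 91 cannot occur there
take #1, #2, #3, #4, #5, #6, #7, #8, #9, #11, #10: step 1 already fails, because #1 r() → 91 cannot occur there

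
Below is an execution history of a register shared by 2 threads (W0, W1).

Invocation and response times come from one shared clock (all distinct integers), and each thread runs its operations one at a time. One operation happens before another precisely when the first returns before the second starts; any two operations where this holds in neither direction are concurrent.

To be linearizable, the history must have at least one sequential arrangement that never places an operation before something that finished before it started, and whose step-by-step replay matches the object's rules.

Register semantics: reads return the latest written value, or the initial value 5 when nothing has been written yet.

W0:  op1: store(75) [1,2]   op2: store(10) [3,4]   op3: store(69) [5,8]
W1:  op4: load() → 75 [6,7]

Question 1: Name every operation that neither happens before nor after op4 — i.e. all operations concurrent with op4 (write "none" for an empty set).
op3

op4 spans [6,7]; an op avoiding the whole window 6..7 is ordered, any other is concurrent
op1 [1,2]: before
op2 [3,4]: before
op3 [5,8]: concurrent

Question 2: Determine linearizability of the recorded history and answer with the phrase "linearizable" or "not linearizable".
not linearizable

the violation lands at event 7, op4's response at time 7: events 1..6 linearize, events 1..7 do not
one real-time candidate order over the 3 completed operations — the register replay rejects it
every completion of the 1 pending operation (op3) was checked; none linearizes
e.g. op1, op2, op4 (pending dropped): illegal at step 3, since op4 load() → 75 cannot apply there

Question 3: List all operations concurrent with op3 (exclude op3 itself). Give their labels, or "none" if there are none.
op4

op3 runs from 5 to 8; window-overlapping ops are concurrent
op1 [1,2]: before
op2 [3,4]: before
op4 [6,7]: concurrent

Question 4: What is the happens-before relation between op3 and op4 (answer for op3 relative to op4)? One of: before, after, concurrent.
concurrent

op3 spans [5,8], op4 spans [6,7]
the intervals overlap in both directions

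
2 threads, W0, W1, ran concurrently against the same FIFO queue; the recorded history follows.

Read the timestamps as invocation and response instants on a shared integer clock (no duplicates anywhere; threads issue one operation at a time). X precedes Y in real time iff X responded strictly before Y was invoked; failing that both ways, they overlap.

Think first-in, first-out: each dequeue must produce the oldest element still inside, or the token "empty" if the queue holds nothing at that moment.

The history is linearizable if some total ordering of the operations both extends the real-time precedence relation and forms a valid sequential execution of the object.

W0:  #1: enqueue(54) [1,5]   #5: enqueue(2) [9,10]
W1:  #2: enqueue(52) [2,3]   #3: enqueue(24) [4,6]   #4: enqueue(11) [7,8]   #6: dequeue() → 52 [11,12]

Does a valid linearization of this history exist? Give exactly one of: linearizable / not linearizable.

linearizable

one valid linearization: #2, #1, #3, #4, #5, #6
after step 1 (#2 enqueue(52)): queue <52>
after step 2 (#1 enqueue(54)): queue <52,54>
after step 3 (#3 enqueue(24)): queue <52,54,24>
after step 4 (#4 enqueue(11)): queue <52,54,24,11>
after step 5 (#5 enqueue(2)): queue <52,54,24,11,2>
after step 6 (#6 dequeue() → 52): queue <54,24,11,2>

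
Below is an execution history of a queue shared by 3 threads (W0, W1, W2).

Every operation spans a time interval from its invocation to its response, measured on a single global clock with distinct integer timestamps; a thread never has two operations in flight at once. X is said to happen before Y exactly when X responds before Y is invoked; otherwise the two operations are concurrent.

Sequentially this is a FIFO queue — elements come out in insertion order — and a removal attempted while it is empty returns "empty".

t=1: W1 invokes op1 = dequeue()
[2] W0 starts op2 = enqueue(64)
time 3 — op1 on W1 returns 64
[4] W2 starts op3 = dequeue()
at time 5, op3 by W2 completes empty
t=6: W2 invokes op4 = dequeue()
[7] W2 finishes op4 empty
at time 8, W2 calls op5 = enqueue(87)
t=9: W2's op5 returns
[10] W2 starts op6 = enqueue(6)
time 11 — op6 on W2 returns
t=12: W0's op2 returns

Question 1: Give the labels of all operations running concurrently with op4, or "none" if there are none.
Answer: op2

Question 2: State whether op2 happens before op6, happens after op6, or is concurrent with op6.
Answer: concurrent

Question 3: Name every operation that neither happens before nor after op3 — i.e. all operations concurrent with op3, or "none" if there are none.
Answer: op2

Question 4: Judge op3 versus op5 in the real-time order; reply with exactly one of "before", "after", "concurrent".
Answer: before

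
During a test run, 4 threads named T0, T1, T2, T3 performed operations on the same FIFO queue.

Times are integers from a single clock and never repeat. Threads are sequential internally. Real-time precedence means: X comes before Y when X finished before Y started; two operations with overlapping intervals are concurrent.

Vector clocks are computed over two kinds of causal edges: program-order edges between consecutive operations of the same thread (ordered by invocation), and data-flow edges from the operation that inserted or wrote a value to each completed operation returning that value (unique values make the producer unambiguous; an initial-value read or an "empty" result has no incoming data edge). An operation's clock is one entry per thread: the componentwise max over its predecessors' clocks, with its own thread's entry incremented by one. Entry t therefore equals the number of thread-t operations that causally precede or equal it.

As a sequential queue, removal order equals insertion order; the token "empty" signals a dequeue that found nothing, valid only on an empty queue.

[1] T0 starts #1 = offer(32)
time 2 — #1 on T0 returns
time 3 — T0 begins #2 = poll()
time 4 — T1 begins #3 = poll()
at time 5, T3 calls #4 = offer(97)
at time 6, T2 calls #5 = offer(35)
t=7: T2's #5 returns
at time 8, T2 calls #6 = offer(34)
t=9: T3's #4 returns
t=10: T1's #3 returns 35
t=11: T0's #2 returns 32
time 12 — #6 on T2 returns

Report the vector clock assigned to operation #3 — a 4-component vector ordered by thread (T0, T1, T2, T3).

(0, 1, 1, 0)

#4 (invocation 5): nothing precedes it; T3's component alone gives (0, 0, 0, 1)
#5 (invocation 6): nothing precedes it; T2's component alone gives (0, 0, 1, 0)
#1 (invocation 1): nothing precedes it; T0's component alone gives (1, 0, 0, 0)
#6 (invocation 8): componentwise max over VC(#5)=(0, 0, 1, 0), +1 at T2, giving (0, 0, 2, 0)
#3 (invocation 4): componentwise max over VC(#5)=(0, 0, 1, 0), +1 at T1, giving (0, 1, 1, 0)
#2 (invocation 3): componentwise max over VC(#1)=(1, 0, 0, 0), +1 at T0, giving (2, 0, 0, 0)
target: VC(#3) = (0, 1, 1, 0)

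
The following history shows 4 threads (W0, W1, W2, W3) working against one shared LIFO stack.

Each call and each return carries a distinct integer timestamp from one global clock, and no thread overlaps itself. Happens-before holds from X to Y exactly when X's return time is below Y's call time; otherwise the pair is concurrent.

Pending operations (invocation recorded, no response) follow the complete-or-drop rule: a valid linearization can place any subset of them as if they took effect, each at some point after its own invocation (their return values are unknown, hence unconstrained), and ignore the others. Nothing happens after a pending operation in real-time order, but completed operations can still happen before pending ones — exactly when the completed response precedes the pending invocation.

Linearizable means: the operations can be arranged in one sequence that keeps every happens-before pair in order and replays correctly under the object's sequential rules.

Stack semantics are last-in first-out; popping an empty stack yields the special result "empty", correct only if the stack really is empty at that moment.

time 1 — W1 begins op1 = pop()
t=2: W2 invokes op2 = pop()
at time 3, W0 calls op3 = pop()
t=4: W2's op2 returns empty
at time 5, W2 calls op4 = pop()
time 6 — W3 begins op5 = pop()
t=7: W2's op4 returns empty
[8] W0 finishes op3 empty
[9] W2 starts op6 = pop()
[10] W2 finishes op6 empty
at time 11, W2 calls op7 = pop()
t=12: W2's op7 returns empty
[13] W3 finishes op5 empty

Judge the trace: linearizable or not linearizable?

linearizable

witness order: op1, op2, op3, op4, op5, op6, op7
step 1: op1 pop() (pending, included) — stack <>
step 2: op2 pop() → empty — stack <>
step 3: op3 pop() → empty — stack <>
step 4: op4 pop() → empty — stack <>
step 5: op5 pop() → empty — stack <>
step 6: op6 pop() → empty — stack <>
step 7: op7 pop() → empty — stack <>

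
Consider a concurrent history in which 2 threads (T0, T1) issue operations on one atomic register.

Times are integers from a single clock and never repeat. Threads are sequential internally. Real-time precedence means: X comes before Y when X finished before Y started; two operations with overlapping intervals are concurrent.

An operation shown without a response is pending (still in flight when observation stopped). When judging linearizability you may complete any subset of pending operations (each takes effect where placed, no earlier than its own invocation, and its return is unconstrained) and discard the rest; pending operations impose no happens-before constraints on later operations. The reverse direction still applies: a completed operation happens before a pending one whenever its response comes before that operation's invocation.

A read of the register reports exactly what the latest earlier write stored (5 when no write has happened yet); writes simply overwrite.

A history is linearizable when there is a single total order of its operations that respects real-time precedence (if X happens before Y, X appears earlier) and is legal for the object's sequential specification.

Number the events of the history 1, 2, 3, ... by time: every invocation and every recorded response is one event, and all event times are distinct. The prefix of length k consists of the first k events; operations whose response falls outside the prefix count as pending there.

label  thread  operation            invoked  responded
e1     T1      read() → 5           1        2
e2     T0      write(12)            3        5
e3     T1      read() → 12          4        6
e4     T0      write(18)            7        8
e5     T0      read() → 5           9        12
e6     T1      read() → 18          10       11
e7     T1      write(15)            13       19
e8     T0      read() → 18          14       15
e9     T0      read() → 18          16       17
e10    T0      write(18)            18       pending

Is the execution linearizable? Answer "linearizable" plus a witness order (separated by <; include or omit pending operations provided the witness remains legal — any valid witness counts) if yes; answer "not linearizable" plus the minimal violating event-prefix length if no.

through event 11 a valid linearization exists; event 12 (e5 responding at time 12) ends that
no legal order exists: 4 real-time-consistent candidates over 6 completed atomic register operations, all rejected
for example e1, e2, e3, e4, e5, e6 fails at step 5: e5 read() → 5 is not legal there
for example e1, e2, e3, e4, e6, e5 fails at step 6: e5 read() → 5 is not legal there

not linearizable — minimal violating prefix: 12 events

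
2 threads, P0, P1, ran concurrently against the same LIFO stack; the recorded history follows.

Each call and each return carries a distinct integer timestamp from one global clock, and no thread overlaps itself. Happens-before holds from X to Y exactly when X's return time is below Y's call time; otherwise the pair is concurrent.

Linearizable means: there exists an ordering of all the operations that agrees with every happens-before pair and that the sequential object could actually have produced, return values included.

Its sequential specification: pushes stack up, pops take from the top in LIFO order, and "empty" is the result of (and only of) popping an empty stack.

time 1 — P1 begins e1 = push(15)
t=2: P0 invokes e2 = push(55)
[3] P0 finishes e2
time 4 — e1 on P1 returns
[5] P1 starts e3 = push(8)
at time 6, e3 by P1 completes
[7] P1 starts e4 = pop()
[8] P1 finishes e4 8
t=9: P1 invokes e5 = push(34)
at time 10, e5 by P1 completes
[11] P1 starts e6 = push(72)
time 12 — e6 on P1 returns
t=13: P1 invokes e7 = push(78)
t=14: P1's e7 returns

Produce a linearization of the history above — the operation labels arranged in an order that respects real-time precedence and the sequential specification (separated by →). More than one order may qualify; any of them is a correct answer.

e1 → e2 → e3 → e4 → e5 → e6 → e7

1. e1 push(15), leaving stack <15>
2. e2 push(55), leaving stack <15,55>
3. e3 push(8), leaving stack <15,55,8>
4. e4 pop() → 8, leaving stack <15,55>
5. e5 push(34), leaving stack <15,55,34>
6. e6 push(72), leaving stack <15,55,34,72>
7. e7 push(78), leaving stack <15,55,34,72,78>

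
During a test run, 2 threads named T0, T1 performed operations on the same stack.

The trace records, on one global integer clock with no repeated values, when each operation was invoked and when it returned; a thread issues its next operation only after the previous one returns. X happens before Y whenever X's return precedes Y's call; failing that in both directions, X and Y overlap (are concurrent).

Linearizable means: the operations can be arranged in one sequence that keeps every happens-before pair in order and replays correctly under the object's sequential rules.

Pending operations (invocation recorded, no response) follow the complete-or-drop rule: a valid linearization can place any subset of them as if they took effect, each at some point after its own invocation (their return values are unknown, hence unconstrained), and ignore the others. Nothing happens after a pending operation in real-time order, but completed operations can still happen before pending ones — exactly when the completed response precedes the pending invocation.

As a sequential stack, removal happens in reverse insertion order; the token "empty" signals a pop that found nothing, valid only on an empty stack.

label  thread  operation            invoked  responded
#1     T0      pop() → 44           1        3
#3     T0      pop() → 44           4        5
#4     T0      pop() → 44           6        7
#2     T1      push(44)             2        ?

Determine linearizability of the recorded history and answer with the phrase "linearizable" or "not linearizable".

not linearizable

events 1..4 are fine; event 5 — the response of #3 at time 5 — makes the prefix non-linearizable
one real-time candidate order over the 2 completed operations — the stack replay rejects it
no completion choice of the 1 pending operation (#2) rescues it — every subset was tried
for example #1, #3 (pending dropped) fails at step 1: #1 pop() → 44 is not legal there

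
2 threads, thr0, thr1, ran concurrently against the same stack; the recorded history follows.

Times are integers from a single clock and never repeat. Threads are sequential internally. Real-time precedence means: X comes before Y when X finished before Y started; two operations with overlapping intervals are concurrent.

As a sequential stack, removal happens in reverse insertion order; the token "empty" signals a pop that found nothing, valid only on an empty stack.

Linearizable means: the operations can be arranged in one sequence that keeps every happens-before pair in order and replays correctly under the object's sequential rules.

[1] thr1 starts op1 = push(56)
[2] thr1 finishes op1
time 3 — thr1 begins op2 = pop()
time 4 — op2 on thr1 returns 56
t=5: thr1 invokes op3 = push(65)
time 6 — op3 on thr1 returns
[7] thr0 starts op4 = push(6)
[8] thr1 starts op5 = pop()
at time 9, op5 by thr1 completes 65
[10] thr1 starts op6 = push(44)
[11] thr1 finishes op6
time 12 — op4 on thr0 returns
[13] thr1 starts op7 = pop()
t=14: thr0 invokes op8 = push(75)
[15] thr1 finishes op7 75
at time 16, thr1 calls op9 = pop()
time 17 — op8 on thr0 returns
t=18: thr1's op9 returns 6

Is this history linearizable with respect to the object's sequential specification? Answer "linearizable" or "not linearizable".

linearizable

a witness: op1, op2, op3, op5, op6, op4, op8, op7, op9
1. op1 push(56), leaving stack <56>
2. op2 pop() → 56, leaving stack <>
3. op3 push(65), leaving stack <65>
4. op5 pop() → 65, leaving stack <>
5. op6 push(44), leaving stack <44>
6. op4 push(6), leaving stack <44,6>
7. op8 push(75), leaving stack <44,6,75>
8. op7 pop() → 75, leaving stack <44,6>
9. op9 pop() → 6, leaving stack <44>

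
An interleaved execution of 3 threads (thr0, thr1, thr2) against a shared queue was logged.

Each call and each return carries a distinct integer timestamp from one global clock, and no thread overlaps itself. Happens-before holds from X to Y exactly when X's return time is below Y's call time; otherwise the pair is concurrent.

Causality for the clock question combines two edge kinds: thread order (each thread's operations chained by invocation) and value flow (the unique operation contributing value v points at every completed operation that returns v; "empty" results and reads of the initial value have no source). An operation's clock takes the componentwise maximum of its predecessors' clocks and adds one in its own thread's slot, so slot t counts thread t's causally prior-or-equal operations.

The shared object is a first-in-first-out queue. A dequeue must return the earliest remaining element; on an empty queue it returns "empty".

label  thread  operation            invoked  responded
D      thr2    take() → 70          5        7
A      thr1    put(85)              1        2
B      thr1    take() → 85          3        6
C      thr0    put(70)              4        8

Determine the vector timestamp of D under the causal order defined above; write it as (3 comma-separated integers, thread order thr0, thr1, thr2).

(1, 0, 1)

A (invocation 1): nothing precedes it; thr1's component alone gives (0, 1, 0)
C (invocation 4): nothing precedes it; thr0's component alone gives (1, 0, 0)
from VC(A)=(0, 1, 0), B (invoked 3) maxes components and bumps thr1 → (0, 2, 0)
from VC(C)=(1, 0, 0), D (invoked 5) maxes components and bumps thr2 → (1, 0, 1)
target: VC(D) = (1, 0, 1)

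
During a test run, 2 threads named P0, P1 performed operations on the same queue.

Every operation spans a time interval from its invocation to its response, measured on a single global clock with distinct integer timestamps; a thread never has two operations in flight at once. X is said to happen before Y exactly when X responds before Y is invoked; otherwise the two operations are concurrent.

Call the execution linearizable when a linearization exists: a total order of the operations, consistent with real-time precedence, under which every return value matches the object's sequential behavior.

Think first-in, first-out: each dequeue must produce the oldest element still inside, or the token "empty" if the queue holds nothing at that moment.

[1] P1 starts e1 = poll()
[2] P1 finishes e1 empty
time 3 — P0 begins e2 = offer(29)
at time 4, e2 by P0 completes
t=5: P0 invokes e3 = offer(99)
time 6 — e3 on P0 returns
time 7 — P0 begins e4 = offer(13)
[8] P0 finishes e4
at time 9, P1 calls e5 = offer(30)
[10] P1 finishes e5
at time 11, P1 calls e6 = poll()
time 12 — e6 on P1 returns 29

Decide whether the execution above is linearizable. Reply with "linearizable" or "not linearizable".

witness order: e1, e2, e3, e4, e5, e6
step 1: e1 poll() → empty — queue <>
step 2: e2 offer(29) — queue <29>
step 3: e3 offer(99) — queue <29,99>
step 4: e4 offer(13) — queue <29,99,13>
step 5: e5 offer(30) — queue <29,99,13,30>
step 6: e6 poll() → 29 — queue <99,13,30>

linearizable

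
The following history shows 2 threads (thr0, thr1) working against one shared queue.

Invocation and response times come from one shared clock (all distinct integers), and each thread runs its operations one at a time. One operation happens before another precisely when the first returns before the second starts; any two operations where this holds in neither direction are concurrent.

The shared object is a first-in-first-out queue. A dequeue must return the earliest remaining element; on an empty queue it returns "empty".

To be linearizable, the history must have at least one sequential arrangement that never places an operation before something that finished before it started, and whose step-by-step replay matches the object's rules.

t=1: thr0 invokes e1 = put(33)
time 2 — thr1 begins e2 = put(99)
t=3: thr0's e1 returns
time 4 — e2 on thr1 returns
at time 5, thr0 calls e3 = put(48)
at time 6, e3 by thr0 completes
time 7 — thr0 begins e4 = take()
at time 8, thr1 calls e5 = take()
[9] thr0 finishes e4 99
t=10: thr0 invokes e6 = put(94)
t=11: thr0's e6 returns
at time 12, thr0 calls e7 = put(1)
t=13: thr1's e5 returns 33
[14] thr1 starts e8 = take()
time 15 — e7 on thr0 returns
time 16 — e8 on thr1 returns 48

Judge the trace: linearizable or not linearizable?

linearizable

witness order: e1, e2, e3, e5, e4, e6, e7, e8
after step 1 (e1 put(33)): queue <33>
after step 2 (e2 put(99)): queue <33,99>
after step 3 (e3 put(48)): queue <33,99,48>
after step 4 (e5 take() → 33): queue <99,48>
after step 5 (e4 take() → 99): queue <48>
after step 6 (e6 put(94)): queue <48,94>
after step 7 (e7 put(1)): queue <48,94,1>
after step 8 (e8 take() → 48): queue <94,1>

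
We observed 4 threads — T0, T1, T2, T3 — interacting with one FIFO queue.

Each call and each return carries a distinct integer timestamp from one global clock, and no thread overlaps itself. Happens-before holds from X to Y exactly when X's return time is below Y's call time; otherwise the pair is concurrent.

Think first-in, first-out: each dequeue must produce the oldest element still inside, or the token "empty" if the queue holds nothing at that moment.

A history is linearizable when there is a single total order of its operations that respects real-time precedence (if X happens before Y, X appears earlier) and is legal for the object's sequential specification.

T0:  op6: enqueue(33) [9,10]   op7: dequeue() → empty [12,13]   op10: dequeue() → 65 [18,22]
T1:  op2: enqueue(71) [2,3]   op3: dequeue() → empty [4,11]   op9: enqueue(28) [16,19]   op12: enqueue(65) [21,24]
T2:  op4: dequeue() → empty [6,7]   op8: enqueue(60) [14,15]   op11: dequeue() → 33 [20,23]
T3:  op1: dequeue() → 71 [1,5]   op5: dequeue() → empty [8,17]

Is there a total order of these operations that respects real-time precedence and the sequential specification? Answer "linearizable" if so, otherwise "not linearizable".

not linearizable

cut after 16 events: linearizable; cut after 17 events (op5 responds, time 17): not linearizable
real-time-consistent orders of the 8 completed operations: 32 — all fail the FIFO queue replay
no escape via the 1 pending operation (op9): every completion choice fails
sample order op1, op2, op3, op4, op5, op6, op7, op8 (pending dropped) stalls at step 1 — op1 dequeue() → 71 has no legal effect
sample order op1, op2, op3, op4, op6, op5, op7, op8 (pending dropped) stalls at step 1 — op1 dequeue() → 71 has no legal effect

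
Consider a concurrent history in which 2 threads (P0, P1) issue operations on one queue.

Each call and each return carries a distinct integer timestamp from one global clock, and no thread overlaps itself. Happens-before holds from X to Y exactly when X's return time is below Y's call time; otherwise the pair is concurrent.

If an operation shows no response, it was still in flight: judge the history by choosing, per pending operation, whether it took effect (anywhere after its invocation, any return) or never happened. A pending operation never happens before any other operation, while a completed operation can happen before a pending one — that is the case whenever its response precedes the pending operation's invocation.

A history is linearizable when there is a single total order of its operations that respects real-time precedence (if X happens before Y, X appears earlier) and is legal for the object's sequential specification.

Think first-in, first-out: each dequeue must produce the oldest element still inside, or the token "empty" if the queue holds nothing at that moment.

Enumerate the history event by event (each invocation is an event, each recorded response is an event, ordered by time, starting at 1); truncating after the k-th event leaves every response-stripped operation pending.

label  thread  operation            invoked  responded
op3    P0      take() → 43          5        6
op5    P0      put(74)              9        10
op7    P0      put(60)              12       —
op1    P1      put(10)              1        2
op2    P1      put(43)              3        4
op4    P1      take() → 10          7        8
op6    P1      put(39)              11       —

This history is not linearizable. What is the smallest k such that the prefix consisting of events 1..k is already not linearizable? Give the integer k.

one valid order for events 1..5 is op1, op2:
step 1: op1 put(10) — queue <10>
step 2: op2 put(43) — queue <10,43>
include event 6 — op3 responding at 6 — and every candidate order breaks
e.g. op1, op2, op3: illegal at step 3, since op3 take() → 43 cannot apply there

6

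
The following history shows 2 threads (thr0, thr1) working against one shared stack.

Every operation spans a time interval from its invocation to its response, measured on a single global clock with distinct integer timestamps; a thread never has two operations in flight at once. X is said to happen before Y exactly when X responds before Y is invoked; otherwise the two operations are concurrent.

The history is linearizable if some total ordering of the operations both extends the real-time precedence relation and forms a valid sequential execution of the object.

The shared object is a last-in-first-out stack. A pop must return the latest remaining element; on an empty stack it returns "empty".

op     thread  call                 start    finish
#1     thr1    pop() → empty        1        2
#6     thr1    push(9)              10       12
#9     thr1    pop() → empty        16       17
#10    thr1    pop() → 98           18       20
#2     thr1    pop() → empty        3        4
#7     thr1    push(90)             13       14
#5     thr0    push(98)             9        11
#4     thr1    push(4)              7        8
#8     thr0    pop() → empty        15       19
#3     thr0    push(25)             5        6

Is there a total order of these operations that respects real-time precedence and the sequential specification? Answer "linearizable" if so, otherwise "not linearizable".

already the first 17 events (up to #9's response at time 17) admit no linearization; the first 16 still do
8 completed operations, 2 real-time-consistent orders — every stack replay fails
every completion of the 1 pending operation (#8) was checked; none linearizes
e.g. #1, #2, #3, #4, #5, #6, #7, #9 (pending dropped): illegal at step 8, since #9 pop() → empty cannot apply there
e.g. #1, #2, #3, #4, #6, #5, #7, #9 (pending dropped): illegal at step 8, since #9 pop() → empty cannot apply there

not linearizable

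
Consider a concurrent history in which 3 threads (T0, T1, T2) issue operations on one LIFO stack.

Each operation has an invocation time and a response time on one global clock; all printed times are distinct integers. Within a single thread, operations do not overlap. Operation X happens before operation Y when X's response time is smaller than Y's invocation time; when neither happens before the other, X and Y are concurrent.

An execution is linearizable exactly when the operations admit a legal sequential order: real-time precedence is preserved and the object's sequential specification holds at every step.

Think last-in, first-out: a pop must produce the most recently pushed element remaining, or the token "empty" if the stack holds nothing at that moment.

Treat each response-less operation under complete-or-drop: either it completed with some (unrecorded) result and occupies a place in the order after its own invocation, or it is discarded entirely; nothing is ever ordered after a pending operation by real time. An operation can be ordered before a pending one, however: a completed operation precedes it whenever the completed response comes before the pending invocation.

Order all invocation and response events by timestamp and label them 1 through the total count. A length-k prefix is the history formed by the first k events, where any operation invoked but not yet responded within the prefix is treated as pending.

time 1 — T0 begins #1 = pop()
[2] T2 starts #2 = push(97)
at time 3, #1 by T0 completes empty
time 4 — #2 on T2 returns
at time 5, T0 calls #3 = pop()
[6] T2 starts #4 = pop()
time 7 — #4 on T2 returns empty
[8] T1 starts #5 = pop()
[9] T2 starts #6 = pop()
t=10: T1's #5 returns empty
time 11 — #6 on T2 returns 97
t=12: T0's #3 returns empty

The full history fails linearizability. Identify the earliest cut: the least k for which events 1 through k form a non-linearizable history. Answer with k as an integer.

11

events 1..10 are still linearizable — one witness is #1, #2, #3, #4, #5:
1. #1 pop() → empty, leaving stack <>
2. #2 push(97), leaving stack <97>
3. #3 pop() (pending, included), leaving stack <>
4. #4 pop() → empty, leaving stack <>
5. #5 pop() → empty, leaving stack <>
event 11 — #6's response, time 11 — after it, nothing linearizes
include/drop combinations of the 1 pending operation (#3) were all tried; none helps
sample order #1, #2, #4, #5, #6 (pending dropped) stalls at step 3 — #4 pop() → empty has no legal effect
sample order #1, #2, #4, #6, #5 (pending dropped) stalls at step 3 — #4 pop() → empty has no legal effect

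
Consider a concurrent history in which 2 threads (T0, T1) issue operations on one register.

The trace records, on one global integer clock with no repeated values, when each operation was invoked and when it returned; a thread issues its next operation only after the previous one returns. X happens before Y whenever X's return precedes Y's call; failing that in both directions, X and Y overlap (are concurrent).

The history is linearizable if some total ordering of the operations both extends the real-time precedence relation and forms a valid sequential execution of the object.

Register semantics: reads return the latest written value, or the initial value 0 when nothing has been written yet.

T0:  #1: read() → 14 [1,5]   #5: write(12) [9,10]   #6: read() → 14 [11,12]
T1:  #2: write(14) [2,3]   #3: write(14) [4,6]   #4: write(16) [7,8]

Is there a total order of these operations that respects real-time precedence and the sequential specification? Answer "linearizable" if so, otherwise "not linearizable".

through event 11 a valid linearization exists; event 12 (#6 responding at time 12) ends that
real-time-consistent orders of the 6 completed operations: 3 — all fail the register replay
sample order #1, #2, #3, #4, #5, #6 stalls at step 1 — #1 read() → 14 has no legal effect
sample order #2, #1, #3, #4, #5, #6 stalls at step 6 — #6 read() → 14 has no legal effect

not linearizable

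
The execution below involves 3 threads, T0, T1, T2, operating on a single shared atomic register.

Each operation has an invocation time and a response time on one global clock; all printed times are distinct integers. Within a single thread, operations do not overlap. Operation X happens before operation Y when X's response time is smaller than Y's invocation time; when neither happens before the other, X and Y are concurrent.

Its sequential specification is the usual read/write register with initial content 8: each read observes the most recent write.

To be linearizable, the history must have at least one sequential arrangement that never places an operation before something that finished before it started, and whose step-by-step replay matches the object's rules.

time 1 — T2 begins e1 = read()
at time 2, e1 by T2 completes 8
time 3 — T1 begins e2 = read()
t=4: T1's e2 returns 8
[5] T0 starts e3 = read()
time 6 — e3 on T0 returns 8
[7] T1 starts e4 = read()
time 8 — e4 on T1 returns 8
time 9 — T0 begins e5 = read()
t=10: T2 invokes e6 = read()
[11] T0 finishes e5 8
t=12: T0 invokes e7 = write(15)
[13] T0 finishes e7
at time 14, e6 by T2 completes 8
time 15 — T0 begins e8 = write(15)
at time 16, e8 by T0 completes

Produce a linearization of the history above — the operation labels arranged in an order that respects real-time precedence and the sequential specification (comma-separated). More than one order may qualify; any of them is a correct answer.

after step 1 (e1 read() → 8): value 8
after step 2 (e2 read() → 8): value 8
after step 3 (e3 read() → 8): value 8
after step 4 (e4 read() → 8): value 8
after step 5 (e5 read() → 8): value 8
after step 6 (e6 read() → 8): value 8
after step 7 (e7 write(15)): value 15
after step 8 (e8 write(15)): value 15

e1, e2, e3, e4, e5, e6, e7, e8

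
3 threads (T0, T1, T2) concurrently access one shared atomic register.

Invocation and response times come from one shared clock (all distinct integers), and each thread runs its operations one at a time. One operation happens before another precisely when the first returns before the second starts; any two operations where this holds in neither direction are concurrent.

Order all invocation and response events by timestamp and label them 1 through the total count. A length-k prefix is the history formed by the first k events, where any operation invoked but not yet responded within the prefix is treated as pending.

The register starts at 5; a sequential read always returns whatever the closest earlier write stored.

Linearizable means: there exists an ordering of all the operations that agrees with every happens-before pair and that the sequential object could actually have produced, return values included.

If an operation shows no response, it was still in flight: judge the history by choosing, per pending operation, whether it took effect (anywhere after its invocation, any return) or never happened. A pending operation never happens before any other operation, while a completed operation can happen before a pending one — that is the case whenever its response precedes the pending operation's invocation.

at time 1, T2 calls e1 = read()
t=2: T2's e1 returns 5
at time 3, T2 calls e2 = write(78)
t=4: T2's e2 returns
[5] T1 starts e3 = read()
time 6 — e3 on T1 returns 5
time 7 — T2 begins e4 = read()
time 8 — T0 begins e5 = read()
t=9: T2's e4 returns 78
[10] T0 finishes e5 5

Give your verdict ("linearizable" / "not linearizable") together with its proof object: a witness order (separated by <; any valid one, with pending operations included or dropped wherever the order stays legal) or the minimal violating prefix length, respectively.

events 1..5 are fine; event 6 — the response of e3 at time 6 — makes the prefix non-linearizable
a single order respects real time; the 3 completed atomic register operations fail replay along it
e.g. e1, e2, e3: illegal at step 3, since e3 read() → 5 cannot apply there

not linearizable — minimal violating prefix: 6 events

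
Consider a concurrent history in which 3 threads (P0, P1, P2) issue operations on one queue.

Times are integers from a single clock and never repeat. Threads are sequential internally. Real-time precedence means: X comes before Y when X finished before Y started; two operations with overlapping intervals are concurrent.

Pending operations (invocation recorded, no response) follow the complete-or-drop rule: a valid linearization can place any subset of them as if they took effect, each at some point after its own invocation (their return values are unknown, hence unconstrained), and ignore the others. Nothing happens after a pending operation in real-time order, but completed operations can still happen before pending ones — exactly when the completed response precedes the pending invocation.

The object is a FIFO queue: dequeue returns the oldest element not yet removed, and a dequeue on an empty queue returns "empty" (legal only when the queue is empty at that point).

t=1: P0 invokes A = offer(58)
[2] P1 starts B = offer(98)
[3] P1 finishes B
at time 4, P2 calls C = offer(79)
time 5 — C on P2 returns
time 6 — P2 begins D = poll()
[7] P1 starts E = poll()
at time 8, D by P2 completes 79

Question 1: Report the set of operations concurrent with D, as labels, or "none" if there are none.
Answer: A, E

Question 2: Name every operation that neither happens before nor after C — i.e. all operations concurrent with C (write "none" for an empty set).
Answer: A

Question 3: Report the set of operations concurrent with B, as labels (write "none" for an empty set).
Answer: A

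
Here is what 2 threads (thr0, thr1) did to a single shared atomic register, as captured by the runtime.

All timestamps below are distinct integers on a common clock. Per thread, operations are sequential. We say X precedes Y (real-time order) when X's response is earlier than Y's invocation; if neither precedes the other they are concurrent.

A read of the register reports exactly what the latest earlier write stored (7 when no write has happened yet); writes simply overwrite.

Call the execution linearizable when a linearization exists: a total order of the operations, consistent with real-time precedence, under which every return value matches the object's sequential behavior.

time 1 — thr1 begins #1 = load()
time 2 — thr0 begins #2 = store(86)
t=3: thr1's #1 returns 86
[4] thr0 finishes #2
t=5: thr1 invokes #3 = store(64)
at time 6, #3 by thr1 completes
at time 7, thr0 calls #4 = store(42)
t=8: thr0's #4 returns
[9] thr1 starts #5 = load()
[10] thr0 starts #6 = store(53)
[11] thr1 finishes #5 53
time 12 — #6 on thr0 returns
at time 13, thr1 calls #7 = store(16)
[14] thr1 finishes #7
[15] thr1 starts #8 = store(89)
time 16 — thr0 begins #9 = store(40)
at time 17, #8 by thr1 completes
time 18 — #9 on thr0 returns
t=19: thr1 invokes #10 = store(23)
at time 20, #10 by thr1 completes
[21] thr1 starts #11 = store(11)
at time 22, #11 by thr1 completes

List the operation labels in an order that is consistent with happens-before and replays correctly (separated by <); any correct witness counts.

#2 < #1 < #3 < #4 < #6 < #5 < #7 < #8 < #9 < #10 < #11

step 1: #2 store(86) — value 86
step 2: #1 load() → 86 — value 86
step 3: #3 store(64) — value 64
step 4: #4 store(42) — value 42
step 5: #6 store(53) — value 53
step 6: #5 load() → 53 — value 53
step 7: #7 store(16) — value 16
step 8: #8 store(89) — value 89
step 9: #9 store(40) — value 40
step 10: #10 store(23) — value 23
step 11: #11 store(11) — value 11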